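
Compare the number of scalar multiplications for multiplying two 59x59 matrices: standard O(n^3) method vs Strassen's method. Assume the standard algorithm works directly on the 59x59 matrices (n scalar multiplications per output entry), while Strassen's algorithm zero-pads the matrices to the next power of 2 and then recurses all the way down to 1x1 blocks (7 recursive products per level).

Matrix multiplication for 59x59 matrices:

Strassen's algorithm requires power-of-2 dimensions. Pad 59x59 to 64x64 (next power of 2).

Standard algorithm: 59^3 = 205379 multiplications
Strassen's algorithm: 7^(log2(64)) = 7^6 = 117649 multiplications
Savings: 205379 - 117649 = 87730 multiplications

Standard: 205379 multiplications (59^3). Strassen: 117649 multiplications (7^6, after padding to 64x64). Strassen reduces 8 recursive multiplications to 7 at each level.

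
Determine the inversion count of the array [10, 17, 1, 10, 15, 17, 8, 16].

Finding inversions in [10, 17, 1, 10, 15, 17, 8, 16]:

(0, 2): arr[0]=10 > arr[2]=1
(0, 6): arr[0]=10 > arr[6]=8
(1, 2): arr[1]=17 > arr[2]=1
(1, 3): arr[1]=17 > arr[3]=10
(1, 4): arr[1]=17 > arr[4]=15
(1, 6): arr[1]=17 > arr[6]=8
(1, 7): arr[1]=17 > arr[7]=16
(3, 6): arr[3]=10 > arr[6]=8
(4, 6): arr[4]=15 > arr[6]=8
(5, 6): arr[5]=17 > arr[6]=8
(5, 7): arr[5]=17 > arr[7]=16

Total inversions: 11

The array has 11 inversion(s): (0,2), (0,6), (1,2), (1,3), (1,4), (1,6), (1,7), (3,6), (4,6), (5,6), (5,7). Each pair (i,j) satisfies i < j and arr[i] > arr[j].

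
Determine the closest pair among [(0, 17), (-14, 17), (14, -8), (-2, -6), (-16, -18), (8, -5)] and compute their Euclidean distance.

Computing all pairwise distances among 6 points:

d((0, 17), (-14, 17)) = 14.0
d((0, 17), (14, -8)) = 28.6531
d((0, 17), (-2, -6)) = 23.0868
d((0, 17), (-16, -18)) = 38.4838
d((0, 17), (8, -5)) = 23.4094
d((-14, 17), (14, -8)) = 37.5366
d((-14, 17), (-2, -6)) = 25.9422
d((-14, 17), (-16, -18)) = 35.0571
d((-14, 17), (8, -5)) = 31.1127
d((14, -8), (-2, -6)) = 16.1245
d((14, -8), (-16, -18)) = 31.6228
d((14, -8), (8, -5)) = 6.7082 <-- minimum
d((-2, -6), (-16, -18)) = 18.4391
d((-2, -6), (8, -5)) = 10.0499
d((-16, -18), (8, -5)) = 27.2947

Closest pair: (14, -8) and (8, -5) with distance 6.7082

The closest pair is (14, -8) and (8, -5) with Euclidean distance 6.7082. For 6 points, brute-force pairwise comparison is shown above. For large n, the divide-and-conquer algorithm (sort by x, recurse on halves, check the dividing strip) achieves O(n log n).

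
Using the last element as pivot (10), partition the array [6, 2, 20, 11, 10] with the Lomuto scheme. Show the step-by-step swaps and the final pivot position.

Lomuto partition with pivot = 10:

Initial array: [6, 2, 20, 11, 10]

arr[0]=6 <= 10: swap with position 0, array becomes [6, 2, 20, 11, 10]
arr[1]=2 <= 10: swap with position 1, array becomes [6, 2, 20, 11, 10]
arr[2]=20 > 10: no swap
arr[3]=11 > 10: no swap

Place pivot at position 2: [6, 2, 10, 11, 20]
Pivot position: 2

After partitioning with pivot 10, the array becomes [6, 2, 10, 11, 20]. The pivot is placed at index 2. All elements to the left of the pivot are <= 10, and all elements to the right are > 10.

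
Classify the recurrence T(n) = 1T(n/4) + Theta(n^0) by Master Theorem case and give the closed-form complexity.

Master Theorem for T(n) = 1T(n/4) + O(n^0):

a = 1, b = 4, c = 0
log_b(a) = log_4(1) = 0.0000

Case 2: c = 0 = log_4(1) = 0.0000
T(n) = O(n^0 log n) = O(log n)

For T(n) = 1T(n/4) + O(n^0): log_4(1) = 0.0000. This is Case 2 of the Master Theorem (c = log_b(a), equal work at all levels), giving O(log n).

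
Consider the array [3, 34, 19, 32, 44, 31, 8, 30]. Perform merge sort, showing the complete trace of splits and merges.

Merge sort trace:

Split: [3, 34, 19, 32, 44, 31, 8, 30] -> [3, 34, 19, 32] and [44, 31, 8, 30]
  Split: [3, 34, 19, 32] -> [3, 34] and [19, 32]
    Split: [3, 34] -> [3] and [34]
    Merge: [3] + [34] -> [3, 34]
    Split: [19, 32] -> [19] and [32]
    Merge: [19] + [32] -> [19, 32]
  Merge: [3, 34] + [19, 32] -> [3, 19, 32, 34]
  Split: [44, 31, 8, 30] -> [44, 31] and [8, 30]
    Split: [44, 31] -> [44] and [31]
    Merge: [44] + [31] -> [31, 44]
    Split: [8, 30] -> [8] and [30]
    Merge: [8] + [30] -> [8, 30]
  Merge: [31, 44] + [8, 30] -> [8, 30, 31, 44]
Merge: [3, 19, 32, 34] + [8, 30, 31, 44] -> [3, 8, 19, 30, 31, 32, 34, 44]

Final sorted array: [3, 8, 19, 30, 31, 32, 34, 44]

The merge sort proceeds by recursively splitting the array and merging sorted halves.
After all merges, the sorted array is [3, 8, 19, 30, 31, 32, 34, 44].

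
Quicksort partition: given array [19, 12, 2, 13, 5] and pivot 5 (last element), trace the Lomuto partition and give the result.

Lomuto partition with pivot = 5:

Initial array: [19, 12, 2, 13, 5]

arr[0]=19 > 5: no swap
arr[1]=12 > 5: no swap
arr[2]=2 <= 5: swap with position 0, array becomes [2, 12, 19, 13, 5]
arr[3]=13 > 5: no swap

Place pivot at position 1: [2, 5, 19, 13, 12]
Pivot position: 1

After partitioning with pivot 5, the array becomes [2, 5, 19, 13, 12]. The pivot is placed at index 1. All elements to the left of the pivot are <= 5, and all elements to the right are > 5.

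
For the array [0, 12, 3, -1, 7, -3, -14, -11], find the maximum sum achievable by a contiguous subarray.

Using Kadane's algorithm on [0, 12, 3, -1, 7, -3, -14, -11]:

Scanning through the array:
Position 1 (value 12): max_ending_here = 12, max_so_far = 12
Position 2 (value 3): max_ending_here = 15, max_so_far = 15
Position 3 (value -1): max_ending_here = 14, max_so_far = 15
Position 4 (value 7): max_ending_here = 21, max_so_far = 21
Position 5 (value -3): max_ending_here = 18, max_so_far = 21
Position 6 (value -14): max_ending_here = 4, max_so_far = 21
Position 7 (value -11): max_ending_here = -7, max_so_far = 21

Maximum subarray: [0, 12, 3, -1, 7]
Maximum sum: 21

The maximum subarray is [0, 12, 3, -1, 7] with sum 21. This subarray runs from index 0 to index 4.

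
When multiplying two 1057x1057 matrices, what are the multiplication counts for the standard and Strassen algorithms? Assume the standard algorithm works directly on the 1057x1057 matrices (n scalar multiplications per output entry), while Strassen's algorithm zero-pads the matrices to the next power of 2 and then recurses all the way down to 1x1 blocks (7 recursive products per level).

Matrix multiplication for 1057x1057 matrices:

Strassen's algorithm requires power-of-2 dimensions. Pad 1057x1057 to 2048x2048 (next power of 2).

Standard algorithm: 1057^3 = 1180932193 multiplications
Strassen's algorithm: 7^(log2(2048)) = 7^11 = 1977326743 multiplications
Difference: 1180932193 - 1977326743 = -796394550 (Strassen uses MORE here due to padding overhead — for small or just-over-power-of-2 n, padding can outweigh the per-level savings)

Standard: 1180932193 multiplications (1057^3). Strassen: 1977326743 multiplications (7^11, after padding to 2048x2048). Strassen reduces 8 recursive multiplications to 7 at each level.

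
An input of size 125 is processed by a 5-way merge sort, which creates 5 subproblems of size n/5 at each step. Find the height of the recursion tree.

For divide and conquer with division factor 5:

Problem sizes at each level:
Level 0: 125
Level 1: 25
Level 2: 5
Level 3: 1

The root is level 0 and the size-1 base case is level 3 (the tree spans levels 0 through 3, i.e. 4 levels counting the root), so the depth is the number of divisions: log_5(125) = 3

The recursion tree depth is log_5(125) = 3. At each level, the problem size is divided by 5, so it takes 3 divisions to reduce to a base case of size 1. The algorithm makes 5 recursive calls at each level.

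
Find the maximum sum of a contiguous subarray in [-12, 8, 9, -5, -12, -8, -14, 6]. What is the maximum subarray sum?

Using Kadane's algorithm on [-12, 8, 9, -5, -12, -8, -14, 6]:

Scanning through the array:
Position 1 (value 8): max_ending_here = 8, max_so_far = 8
Position 2 (value 9): max_ending_here = 17, max_so_far = 17
Position 3 (value -5): max_ending_here = 12, max_so_far = 17
Position 4 (value -12): max_ending_here = 0, max_so_far = 17
Position 5 (value -8): max_ending_here = -8, max_so_far = 17
Position 6 (value -14): max_ending_here = -14, max_so_far = 17
Position 7 (value 6): max_ending_here = 6, max_so_far = 17

Maximum subarray: [8, 9]
Maximum sum: 17

The maximum subarray is [8, 9] with sum 17. This subarray runs from index 1 to index 2.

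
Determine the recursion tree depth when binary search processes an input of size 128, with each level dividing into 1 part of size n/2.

For divide and conquer with division factor 2:

Problem sizes at each level:
Level 0: 128
Level 1: 64
Level 2: 32
Level 3: 16
Level 4: 8
Level 5: 4
Level 6: 2
Level 7: 1

The root is level 0 and the size-1 base case is level 7 (the tree spans levels 0 through 7, i.e. 8 levels counting the root), so the depth is the number of divisions: log_2(128) = 7

The recursion tree depth is log_2(128) = 7. At each level, the problem size is divided by 2, so it takes 7 divisions to reduce to a base case of size 1. The algorithm makes 1 recursive call at each level.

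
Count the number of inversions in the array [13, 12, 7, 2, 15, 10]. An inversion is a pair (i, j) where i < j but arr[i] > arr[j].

Finding inversions in [13, 12, 7, 2, 15, 10]:

(0, 1): arr[0]=13 > arr[1]=12
(0, 2): arr[0]=13 > arr[2]=7
(0, 3): arr[0]=13 > arr[3]=2
(0, 5): arr[0]=13 > arr[5]=10
(1, 2): arr[1]=12 > arr[2]=7
(1, 3): arr[1]=12 > arr[3]=2
(1, 5): arr[1]=12 > arr[5]=10
(2, 3): arr[2]=7 > arr[3]=2
(4, 5): arr[4]=15 > arr[5]=10

Total inversions: 9

The array has 9 inversion(s): (0,1), (0,2), (0,3), (0,5), (1,2), (1,3), (1,5), (2,3), (4,5). Each pair (i,j) satisfies i < j and arr[i] > arr[j].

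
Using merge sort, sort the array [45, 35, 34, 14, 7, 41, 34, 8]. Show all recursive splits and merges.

Merge sort trace:

Split: [45, 35, 34, 14, 7, 41, 34, 8] -> [45, 35, 34, 14] and [7, 41, 34, 8]
  Split: [45, 35, 34, 14] -> [45, 35] and [34, 14]
    Split: [45, 35] -> [45] and [35]
    Merge: [45] + [35] -> [35, 45]
    Split: [34, 14] -> [34] and [14]
    Merge: [34] + [14] -> [14, 34]
  Merge: [35, 45] + [14, 34] -> [14, 34, 35, 45]
  Split: [7, 41, 34, 8] -> [7, 41] and [34, 8]
    Split: [7, 41] -> [7] and [41]
    Merge: [7] + [41] -> [7, 41]
    Split: [34, 8] -> [34] and [8]
    Merge: [34] + [8] -> [8, 34]
  Merge: [7, 41] + [8, 34] -> [7, 8, 34, 41]
Merge: [14, 34, 35, 45] + [7, 8, 34, 41] -> [7, 8, 14, 34, 34, 35, 41, 45]

Final sorted array: [7, 8, 14, 34, 34, 35, 41, 45]

The merge sort proceeds by recursively splitting the array and merging sorted halves.
After all merges, the sorted array is [7, 8, 14, 34, 34, 35, 41, 45].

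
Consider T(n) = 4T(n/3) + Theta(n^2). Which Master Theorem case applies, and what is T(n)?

Master Theorem for T(n) = 4T(n/3) + O(n^2):

a = 4, b = 3, c = 2
log_b(a) = log_3(4) = 1.2619

Case 3: c = 2 > log_3(4) = 1.2619
T(n) = O(n^2) = O(n^2)

For T(n) = 4T(n/3) + O(n^2): log_3(4) = 1.2619. This is Case 3 of the Master Theorem (c > log_b(a), work dominated by root), giving O(n^2).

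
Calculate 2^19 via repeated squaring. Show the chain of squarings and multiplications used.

Computing 2^19 by squaring (build up from 2^1; each line after the first costs one multiplication):

2^1 = 2
2^2 = (2^1)^2 = 2^2 = 4
2^4 = (2^2)^2 = 4^2 = 16
2^8 = (2^4)^2 = 16^2 = 256
2^9 = 2 * 2^8 = 2 * 256 = 512
2^18 = (2^9)^2 = 512^2 = 262144
2^19 = 2 * 2^18 = 2 * 262144 = 524288

Result: 524288
Multiplications needed: 6 (6 lines after 2^1)

2^19 = 524288. Using exponentiation by squaring, this requires 6 multiplications. The key idea: if the exponent is even, square the half-power; if odd, multiply by the base once.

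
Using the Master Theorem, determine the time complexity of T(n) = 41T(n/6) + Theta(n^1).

Master Theorem for T(n) = 41T(n/6) + O(n^1):

a = 41, b = 6, c = 1
log_b(a) = log_6(41) = 2.0726

Case 1: c = 1 < log_6(41) = 2.0726
T(n) = O(n^(log_6 41))

For T(n) = 41T(n/6) + O(n^1): log_6(41) = 2.0726. This is Case 1 of the Master Theorem (c < log_b(a), work dominated by leaves), giving O(n^(log_6 41)).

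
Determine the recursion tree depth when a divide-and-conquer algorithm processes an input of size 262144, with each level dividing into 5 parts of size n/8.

For divide and conquer with division factor 8:

Problem sizes at each level:
Level 0: 262144
Level 1: 32768
Level 2: 4096
Level 3: 512
Level 4: 64
Level 5: 8
Level 6: 1

The root is level 0 and the size-1 base case is level 6 (the tree spans levels 0 through 6, i.e. 7 levels counting the root), so the depth is the number of divisions: log_8(262144) = 6

The recursion tree depth is log_8(262144) = 6. At each level, the problem size is divided by 8, so it takes 6 divisions to reduce to a base case of size 1. The algorithm makes 5 recursive calls at each level.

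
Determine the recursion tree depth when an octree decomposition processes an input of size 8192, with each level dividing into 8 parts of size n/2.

For divide and conquer with division factor 2:

Problem sizes at each level:
Level 0: 8192
Level 1: 4096
Level 2: 2048
Level 3: 1024
Level 4: 512
Level 5: 256
Level 6: 128
Level 7: 64
Level 8: 32
Level 9: 16
Level 10: 8
Level 11: 4
Level 12: 2
Level 13: 1

The root is level 0 and the size-1 base case is level 13 (the tree spans levels 0 through 13, i.e. 14 levels counting the root), so the depth is the number of divisions: log_2(8192) = 13

The recursion tree depth is log_2(8192) = 13. At each level, the problem size is divided by 2, so it takes 13 divisions to reduce to a base case of size 1. The algorithm makes 8 recursive calls at each level.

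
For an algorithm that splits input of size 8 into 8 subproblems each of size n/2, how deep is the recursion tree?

For divide and conquer with division factor 2:

Problem sizes at each level:
Level 0: 8
Level 1: 4
Level 2: 2
Level 3: 1

The root is level 0 and the size-1 base case is level 3 (the tree spans levels 0 through 3, i.e. 4 levels counting the root), so the depth is the number of divisions: log_2(8) = 3

The recursion tree depth is log_2(8) = 3. At each level, the problem size is divided by 2, so it takes 3 divisions to reduce to a base case of size 1. The algorithm makes 8 recursive calls at each level.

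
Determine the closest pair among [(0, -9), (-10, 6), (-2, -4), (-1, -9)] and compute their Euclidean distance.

Computing all pairwise distances among 4 points:

d((0, -9), (-10, 6)) = 18.0278
d((0, -9), (-2, -4)) = 5.3852
d((0, -9), (-1, -9)) = 1.0 <-- minimum
d((-10, 6), (-2, -4)) = 12.8062
d((-10, 6), (-1, -9)) = 17.4929
d((-2, -4), (-1, -9)) = 5.099

Closest pair: (0, -9) and (-1, -9) with distance 1.0

The closest pair is (0, -9) and (-1, -9) with Euclidean distance 1.0. For 4 points, brute-force pairwise comparison is shown above. For large n, the divide-and-conquer algorithm (sort by x, recurse on halves, check the dividing strip) achieves O(n log n).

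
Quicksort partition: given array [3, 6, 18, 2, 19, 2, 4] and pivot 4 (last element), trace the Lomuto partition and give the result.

Lomuto partition with pivot = 4:

Initial array: [3, 6, 18, 2, 19, 2, 4]

arr[0]=3 <= 4: swap with position 0, array becomes [3, 6, 18, 2, 19, 2, 4]
arr[1]=6 > 4: no swap
arr[2]=18 > 4: no swap
arr[3]=2 <= 4: swap with position 1, array becomes [3, 2, 18, 6, 19, 2, 4]
arr[4]=19 > 4: no swap
arr[5]=2 <= 4: swap with position 2, array becomes [3, 2, 2, 6, 19, 18, 4]

Place pivot at position 3: [3, 2, 2, 4, 19, 18, 6]
Pivot position: 3

After partitioning with pivot 4, the array becomes [3, 2, 2, 4, 19, 18, 6]. The pivot is placed at index 3. All elements to the left of the pivot are <= 4, and all elements to the right are > 4.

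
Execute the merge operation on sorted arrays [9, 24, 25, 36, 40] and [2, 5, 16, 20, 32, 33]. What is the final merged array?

Merging process:

Compare 9 vs 2: take 2 from right. Merged: [2]
Compare 9 vs 5: take 5 from right. Merged: [2, 5]
Compare 9 vs 16: take 9 from left. Merged: [2, 5, 9]
Compare 24 vs 16: take 16 from right. Merged: [2, 5, 9, 16]
Compare 24 vs 20: take 20 from right. Merged: [2, 5, 9, 16, 20]
Compare 24 vs 32: take 24 from left. Merged: [2, 5, 9, 16, 20, 24]
Compare 25 vs 32: take 25 from left. Merged: [2, 5, 9, 16, 20, 24, 25]
Compare 36 vs 32: take 32 from right. Merged: [2, 5, 9, 16, 20, 24, 25, 32]
Compare 36 vs 33: take 33 from right. Merged: [2, 5, 9, 16, 20, 24, 25, 32, 33]
Append remaining from left: [36, 40]. Merged: [2, 5, 9, 16, 20, 24, 25, 32, 33, 36, 40]

Final merged array: [2, 5, 9, 16, 20, 24, 25, 32, 33, 36, 40]
Total comparisons: 9

The merged array is [2, 5, 9, 16, 20, 24, 25, 32, 33, 36, 40], requiring 9 comparisons. The merge step runs in O(n) time where n is the total number of elements.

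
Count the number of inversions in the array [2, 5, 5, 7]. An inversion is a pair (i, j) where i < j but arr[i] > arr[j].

Finding inversions in [2, 5, 5, 7]:


Total inversions: 0

The array has 0 inversions. It is already sorted.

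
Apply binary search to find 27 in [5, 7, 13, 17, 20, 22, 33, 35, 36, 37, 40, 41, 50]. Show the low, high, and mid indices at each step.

Binary search for 27 in [5, 7, 13, 17, 20, 22, 33, 35, 36, 37, 40, 41, 50]:

lo=0, hi=12, mid=6, arr[mid]=33 -> 33 > 27, search left half
lo=0, hi=5, mid=2, arr[mid]=13 -> 13 < 27, search right half
lo=3, hi=5, mid=4, arr[mid]=20 -> 20 < 27, search right half
lo=5, hi=5, mid=5, arr[mid]=22 -> 22 < 27, search right half
lo=6 > hi=5, target 27 not found

Binary search determines that 27 is not in the array after 4 comparisons. The search space was exhausted without finding the target.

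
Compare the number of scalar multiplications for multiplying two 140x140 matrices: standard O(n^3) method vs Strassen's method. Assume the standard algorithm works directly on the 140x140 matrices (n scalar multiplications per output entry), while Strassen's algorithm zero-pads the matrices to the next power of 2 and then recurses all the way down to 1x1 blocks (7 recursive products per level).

Matrix multiplication for 140x140 matrices:

Strassen's algorithm requires power-of-2 dimensions. Pad 140x140 to 256x256 (next power of 2).

Standard algorithm: 140^3 = 2744000 multiplications
Strassen's algorithm: 7^(log2(256)) = 7^8 = 5764801 multiplications
Difference: 2744000 - 5764801 = -3020801 (Strassen uses MORE here due to padding overhead — for small or just-over-power-of-2 n, padding can outweigh the per-level savings)

Standard: 2744000 multiplications (140^3). Strassen: 5764801 multiplications (7^8, after padding to 256x256). Strassen reduces 8 recursive multiplications to 7 at each level.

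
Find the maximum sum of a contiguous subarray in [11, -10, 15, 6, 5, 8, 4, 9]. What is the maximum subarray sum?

Using Kadane's algorithm on [11, -10, 15, 6, 5, 8, 4, 9]:

Scanning through the array:
Position 1 (value -10): max_ending_here = 1, max_so_far = 11
Position 2 (value 15): max_ending_here = 16, max_so_far = 16
Position 3 (value 6): max_ending_here = 22, max_so_far = 22
Position 4 (value 5): max_ending_here = 27, max_so_far = 27
Position 5 (value 8): max_ending_here = 35, max_so_far = 35
Position 6 (value 4): max_ending_here = 39, max_so_far = 39
Position 7 (value 9): max_ending_here = 48, max_so_far = 48

Maximum subarray: [11, -10, 15, 6, 5, 8, 4, 9]
Maximum sum: 48

The maximum subarray is [11, -10, 15, 6, 5, 8, 4, 9] with sum 48. This subarray runs from index 0 to index 7.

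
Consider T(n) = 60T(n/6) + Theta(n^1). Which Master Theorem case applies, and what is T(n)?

Master Theorem for T(n) = 60T(n/6) + O(n^1):

a = 60, b = 6, c = 1
log_b(a) = log_6(60) = 2.2851

Case 1: c = 1 < log_6(60) = 2.2851
T(n) = O(n^(log_6 60))

For T(n) = 60T(n/6) + O(n^1): log_6(60) = 2.2851. This is Case 1 of the Master Theorem (c < log_b(a), work dominated by leaves), giving O(n^(log_6 60)).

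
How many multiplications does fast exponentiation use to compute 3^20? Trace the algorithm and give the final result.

Computing 3^20 by squaring (build up from 3^1; each line after the first costs one multiplication):

3^1 = 3
3^2 = (3^1)^2 = 3^2 = 9
3^4 = (3^2)^2 = 9^2 = 81
3^5 = 3 * 3^4 = 3 * 81 = 243
3^10 = (3^5)^2 = 243^2 = 59049
3^20 = (3^10)^2 = 59049^2 = 3486784401

Result: 3486784401
Multiplications needed: 5 (5 lines after 3^1)

3^20 = 3486784401. Using exponentiation by squaring, this requires 5 multiplications. The key idea: if the exponent is even, square the half-power; if odd, multiply by the base once.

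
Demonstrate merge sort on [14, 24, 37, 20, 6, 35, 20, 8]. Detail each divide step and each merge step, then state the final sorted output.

Merge sort trace:

Split: [14, 24, 37, 20, 6, 35, 20, 8] -> [14, 24, 37, 20] and [6, 35, 20, 8]
  Split: [14, 24, 37, 20] -> [14, 24] and [37, 20]
    Split: [14, 24] -> [14] and [24]
    Merge: [14] + [24] -> [14, 24]
    Split: [37, 20] -> [37] and [20]
    Merge: [37] + [20] -> [20, 37]
  Merge: [14, 24] + [20, 37] -> [14, 20, 24, 37]
  Split: [6, 35, 20, 8] -> [6, 35] and [20, 8]
    Split: [6, 35] -> [6] and [35]
    Merge: [6] + [35] -> [6, 35]
    Split: [20, 8] -> [20] and [8]
    Merge: [20] + [8] -> [8, 20]
  Merge: [6, 35] + [8, 20] -> [6, 8, 20, 35]
Merge: [14, 20, 24, 37] + [6, 8, 20, 35] -> [6, 8, 14, 20, 20, 24, 35, 37]

Final sorted array: [6, 8, 14, 20, 20, 24, 35, 37]

The merge sort proceeds by recursively splitting the array and merging sorted halves.
After all merges, the sorted array is [6, 8, 14, 20, 20, 24, 35, 37].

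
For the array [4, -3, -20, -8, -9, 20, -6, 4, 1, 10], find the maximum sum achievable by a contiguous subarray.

Using Kadane's algorithm on [4, -3, -20, -8, -9, 20, -6, 4, 1, 10]:

Scanning through the array:
Position 1 (value -3): max_ending_here = 1, max_so_far = 4
Position 2 (value -20): max_ending_here = -19, max_so_far = 4
Position 3 (value -8): max_ending_here = -8, max_so_far = 4
Position 4 (value -9): max_ending_here = -9, max_so_far = 4
Position 5 (value 20): max_ending_here = 20, max_so_far = 20
Position 6 (value -6): max_ending_here = 14, max_so_far = 20
Position 7 (value 4): max_ending_here = 18, max_so_far = 20
Position 8 (value 1): max_ending_here = 19, max_so_far = 20
Position 9 (value 10): max_ending_here = 29, max_so_far = 29

Maximum subarray: [20, -6, 4, 1, 10]
Maximum sum: 29

The maximum subarray is [20, -6, 4, 1, 10] with sum 29. This subarray runs from index 5 to index 9.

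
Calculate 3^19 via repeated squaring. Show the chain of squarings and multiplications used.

Computing 3^19 by squaring (build up from 3^1; each line after the first costs one multiplication):

3^1 = 3
3^2 = (3^1)^2 = 3^2 = 9
3^4 = (3^2)^2 = 9^2 = 81
3^8 = (3^4)^2 = 81^2 = 6561
3^9 = 3 * 3^8 = 3 * 6561 = 19683
3^18 = (3^9)^2 = 19683^2 = 387420489
3^19 = 3 * 3^18 = 3 * 387420489 = 1162261467

Result: 1162261467
Multiplications needed: 6 (6 lines after 3^1)

3^19 = 1162261467. Using exponentiation by squaring, this requires 6 multiplications. The key idea: if the exponent is even, square the half-power; if odd, multiply by the base once.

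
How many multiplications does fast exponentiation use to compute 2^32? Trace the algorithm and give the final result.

Computing 2^32 by squaring (build up from 2^1; each line after the first costs one multiplication):

2^1 = 2
2^2 = (2^1)^2 = 2^2 = 4
2^4 = (2^2)^2 = 4^2 = 16
2^8 = (2^4)^2 = 16^2 = 256
2^16 = (2^8)^2 = 256^2 = 65536
2^32 = (2^16)^2 = 65536^2 = 4294967296

Result: 4294967296
Multiplications needed: 5 (5 lines after 2^1)

2^32 = 4294967296. Using exponentiation by squaring, this requires 5 multiplications. The key idea: if the exponent is even, square the half-power; if odd, multiply by the base once.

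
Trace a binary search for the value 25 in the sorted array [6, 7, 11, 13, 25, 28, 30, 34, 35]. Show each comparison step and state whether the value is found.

Binary search for 25 in [6, 7, 11, 13, 25, 28, 30, 34, 35]:

lo=0, hi=8, mid=4, arr[mid]=25 -> Found target at index 4!

Binary search finds 25 at index 4 after 1 comparisons. The search repeatedly halves the search space by comparing with the middle element.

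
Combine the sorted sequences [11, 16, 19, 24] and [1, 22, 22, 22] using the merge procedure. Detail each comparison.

Merging process:

Compare 11 vs 1: take 1 from right. Merged: [1]
Compare 11 vs 22: take 11 from left. Merged: [1, 11]
Compare 16 vs 22: take 16 from left. Merged: [1, 11, 16]
Compare 19 vs 22: take 19 from left. Merged: [1, 11, 16, 19]
Compare 24 vs 22: take 22 from right. Merged: [1, 11, 16, 19, 22]
Compare 24 vs 22: take 22 from right. Merged: [1, 11, 16, 19, 22, 22]
Compare 24 vs 22: take 22 from right. Merged: [1, 11, 16, 19, 22, 22, 22]
Append remaining from left: [24]. Merged: [1, 11, 16, 19, 22, 22, 22, 24]

Final merged array: [1, 11, 16, 19, 22, 22, 22, 24]
Total comparisons: 7

The merged array is [1, 11, 16, 19, 22, 22, 22, 24], requiring 7 comparisons. The merge step runs in O(n) time where n is the total number of elements.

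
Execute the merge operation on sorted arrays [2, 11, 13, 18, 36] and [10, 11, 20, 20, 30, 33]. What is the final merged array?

Merging process:

Compare 2 vs 10: take 2 from left. Merged: [2]
Compare 11 vs 10: take 10 from right. Merged: [2, 10]
Compare 11 vs 11: take 11 from left. Merged: [2, 10, 11]
Compare 13 vs 11: take 11 from right. Merged: [2, 10, 11, 11]
Compare 13 vs 20: take 13 from left. Merged: [2, 10, 11, 11, 13]
Compare 18 vs 20: take 18 from left. Merged: [2, 10, 11, 11, 13, 18]
Compare 36 vs 20: take 20 from right. Merged: [2, 10, 11, 11, 13, 18, 20]
Compare 36 vs 20: take 20 from right. Merged: [2, 10, 11, 11, 13, 18, 20, 20]
Compare 36 vs 30: take 30 from right. Merged: [2, 10, 11, 11, 13, 18, 20, 20, 30]
Compare 36 vs 33: take 33 from right. Merged: [2, 10, 11, 11, 13, 18, 20, 20, 30, 33]
Append remaining from left: [36]. Merged: [2, 10, 11, 11, 13, 18, 20, 20, 30, 33, 36]

Final merged array: [2, 10, 11, 11, 13, 18, 20, 20, 30, 33, 36]
Total comparisons: 10

The merged array is [2, 10, 11, 11, 13, 18, 20, 20, 30, 33, 36], requiring 10 comparisons. The merge step runs in O(n) time where n is the total number of elements.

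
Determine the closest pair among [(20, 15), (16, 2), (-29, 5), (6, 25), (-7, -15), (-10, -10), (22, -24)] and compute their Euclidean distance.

Computing all pairwise distances among 7 points:

d((20, 15), (16, 2)) = 13.6015
d((20, 15), (-29, 5)) = 50.01
d((20, 15), (6, 25)) = 17.2047
d((20, 15), (-7, -15)) = 40.3609
d((20, 15), (-10, -10)) = 39.0512
d((20, 15), (22, -24)) = 39.0512
d((16, 2), (-29, 5)) = 45.0999
d((16, 2), (6, 25)) = 25.0799
d((16, 2), (-7, -15)) = 28.6007
d((16, 2), (-10, -10)) = 28.6356
d((16, 2), (22, -24)) = 26.6833
d((-29, 5), (6, 25)) = 40.3113
d((-29, 5), (-7, -15)) = 29.7321
d((-29, 5), (-10, -10)) = 24.2074
d((-29, 5), (22, -24)) = 58.6686
d((6, 25), (-7, -15)) = 42.0595
d((6, 25), (-10, -10)) = 38.4838
d((6, 25), (22, -24)) = 51.5461
d((-7, -15), (-10, -10)) = 5.831 <-- minimum
d((-7, -15), (22, -24)) = 30.3645
d((-10, -10), (22, -24)) = 34.9285

Closest pair: (-7, -15) and (-10, -10) with distance 5.831

The closest pair is (-7, -15) and (-10, -10) with Euclidean distance 5.831. For 7 points, brute-force pairwise comparison is shown above. For large n, the divide-and-conquer algorithm (sort by x, recurse on halves, check the dividing strip) achieves O(n log n).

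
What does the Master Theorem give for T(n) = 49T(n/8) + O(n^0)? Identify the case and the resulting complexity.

Master Theorem for T(n) = 49T(n/8) + O(n^0):

a = 49, b = 8, c = 0
log_b(a) = log_8(49) = 1.8716

Case 1: c = 0 < log_8(49) = 1.8716
T(n) = O(n^(log_8 49))

For T(n) = 49T(n/8) + O(n^0): log_8(49) = 1.8716. This is Case 1 of the Master Theorem (c < log_b(a), work dominated by leaves), giving O(n^(log_8 49)).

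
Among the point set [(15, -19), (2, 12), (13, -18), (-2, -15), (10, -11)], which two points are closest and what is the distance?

Computing all pairwise distances among 5 points:

d((15, -19), (2, 12)) = 33.6155
d((15, -19), (13, -18)) = 2.2361 <-- minimum
d((15, -19), (-2, -15)) = 17.4642
d((15, -19), (10, -11)) = 9.434
d((2, 12), (13, -18)) = 31.9531
d((2, 12), (-2, -15)) = 27.2947
d((2, 12), (10, -11)) = 24.3516
d((13, -18), (-2, -15)) = 15.2971
d((13, -18), (10, -11)) = 7.6158
d((-2, -15), (10, -11)) = 12.6491

Closest pair: (15, -19) and (13, -18) with distance 2.2361

The closest pair is (15, -19) and (13, -18) with Euclidean distance 2.2361. For 5 points, brute-force pairwise comparison is shown above. For large n, the divide-and-conquer algorithm (sort by x, recurse on halves, check the dividing strip) achieves O(n log n).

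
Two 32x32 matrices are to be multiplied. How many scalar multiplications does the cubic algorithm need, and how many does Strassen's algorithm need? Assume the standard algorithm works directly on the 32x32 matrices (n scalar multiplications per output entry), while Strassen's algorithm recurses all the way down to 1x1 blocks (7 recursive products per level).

Matrix multiplication for 32x32 matrices:

Standard algorithm: 32^3 = 32768 multiplications
Strassen's algorithm: 7^(log2(32)) = 7^5 = 16807 multiplications
Savings: 32768 - 16807 = 15961 multiplications

Standard: 32768 multiplications (32^3). Strassen: 16807 multiplications (7^5). Strassen reduces 8 recursive multiplications to 7 at each level.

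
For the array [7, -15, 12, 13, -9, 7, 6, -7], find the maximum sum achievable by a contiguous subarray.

Using Kadane's algorithm on [7, -15, 12, 13, -9, 7, 6, -7]:

Scanning through the array:
Position 1 (value -15): max_ending_here = -8, max_so_far = 7
Position 2 (value 12): max_ending_here = 12, max_so_far = 12
Position 3 (value 13): max_ending_here = 25, max_so_far = 25
Position 4 (value -9): max_ending_here = 16, max_so_far = 25
Position 5 (value 7): max_ending_here = 23, max_so_far = 25
Position 6 (value 6): max_ending_here = 29, max_so_far = 29
Position 7 (value -7): max_ending_here = 22, max_so_far = 29

Maximum subarray: [12, 13, -9, 7, 6]
Maximum sum: 29

The maximum subarray is [12, 13, -9, 7, 6] with sum 29. This subarray runs from index 2 to index 6.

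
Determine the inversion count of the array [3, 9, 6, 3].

Finding inversions in [3, 9, 6, 3]:

(1, 2): arr[1]=9 > arr[2]=6
(1, 3): arr[1]=9 > arr[3]=3
(2, 3): arr[2]=6 > arr[3]=3

Total inversions: 3

The array has 3 inversion(s): (1,2), (1,3), (2,3). Each pair (i,j) satisfies i < j and arr[i] > arr[j].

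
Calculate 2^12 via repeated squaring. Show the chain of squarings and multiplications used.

Computing 2^12 by squaring (build up from 2^1; each line after the first costs one multiplication):

2^1 = 2
2^2 = (2^1)^2 = 2^2 = 4
2^3 = 2 * 2^2 = 2 * 4 = 8
2^6 = (2^3)^2 = 8^2 = 64
2^12 = (2^6)^2 = 64^2 = 4096

Result: 4096
Multiplications needed: 4 (4 lines after 2^1)

2^12 = 4096. Using exponentiation by squaring, this requires 4 multiplications. The key idea: if the exponent is even, square the half-power; if odd, multiply by the base once.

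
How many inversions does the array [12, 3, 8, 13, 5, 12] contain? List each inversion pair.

Finding inversions in [12, 3, 8, 13, 5, 12]:

(0, 1): arr[0]=12 > arr[1]=3
(0, 2): arr[0]=12 > arr[2]=8
(0, 4): arr[0]=12 > arr[4]=5
(2, 4): arr[2]=8 > arr[4]=5
(3, 4): arr[3]=13 > arr[4]=5
(3, 5): arr[3]=13 > arr[5]=12

Total inversions: 6

The array has 6 inversion(s): (0,1), (0,2), (0,4), (2,4), (3,4), (3,5). Each pair (i,j) satisfies i < j and arr[i] > arr[j].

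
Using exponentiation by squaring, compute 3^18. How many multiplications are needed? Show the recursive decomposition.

Computing 3^18 by squaring (build up from 3^1; each line after the first costs one multiplication):

3^1 = 3
3^2 = (3^1)^2 = 3^2 = 9
3^4 = (3^2)^2 = 9^2 = 81
3^8 = (3^4)^2 = 81^2 = 6561
3^9 = 3 * 3^8 = 3 * 6561 = 19683
3^18 = (3^9)^2 = 19683^2 = 387420489

Result: 387420489
Multiplications needed: 5 (5 lines after 3^1)

3^18 = 387420489. Using exponentiation by squaring, this requires 5 multiplications. The key idea: if the exponent is even, square the half-power; if odd, multiply by the base once.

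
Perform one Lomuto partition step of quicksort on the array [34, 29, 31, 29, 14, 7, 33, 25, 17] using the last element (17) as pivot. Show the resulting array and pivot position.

Lomuto partition with pivot = 17:

Initial array: [34, 29, 31, 29, 14, 7, 33, 25, 17]

arr[0]=34 > 17: no swap
arr[1]=29 > 17: no swap
arr[2]=31 > 17: no swap
arr[3]=29 > 17: no swap
arr[4]=14 <= 17: swap with position 0, array becomes [14, 29, 31, 29, 34, 7, 33, 25, 17]
arr[5]=7 <= 17: swap with position 1, array becomes [14, 7, 31, 29, 34, 29, 33, 25, 17]
arr[6]=33 > 17: no swap
arr[7]=25 > 17: no swap

Place pivot at position 2: [14, 7, 17, 29, 34, 29, 33, 25, 31]
Pivot position: 2

After partitioning with pivot 17, the array becomes [14, 7, 17, 29, 34, 29, 33, 25, 31]. The pivot is placed at index 2. All elements to the left of the pivot are <= 17, and all elements to the right are > 17.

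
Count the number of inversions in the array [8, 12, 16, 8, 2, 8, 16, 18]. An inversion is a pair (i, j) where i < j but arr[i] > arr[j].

Finding inversions in [8, 12, 16, 8, 2, 8, 16, 18]:

(0, 4): arr[0]=8 > arr[4]=2
(1, 3): arr[1]=12 > arr[3]=8
(1, 4): arr[1]=12 > arr[4]=2
(1, 5): arr[1]=12 > arr[5]=8
(2, 3): arr[2]=16 > arr[3]=8
(2, 4): arr[2]=16 > arr[4]=2
(2, 5): arr[2]=16 > arr[5]=8
(3, 4): arr[3]=8 > arr[4]=2

Total inversions: 8

The array has 8 inversion(s): (0,4), (1,3), (1,4), (1,5), (2,3), (2,4), (2,5), (3,4). Each pair (i,j) satisfies i < j and arr[i] > arr[j].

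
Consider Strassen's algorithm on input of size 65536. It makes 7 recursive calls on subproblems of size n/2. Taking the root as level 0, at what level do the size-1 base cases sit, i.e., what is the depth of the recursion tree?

For divide and conquer with division factor 2:

Problem sizes at each level:
Level 0: 65536
Level 1: 32768
Level 2: 16384
Level 3: 8192
Level 4: 4096
Level 5: 2048
Level 6: 1024
Level 7: 512
Level 8: 256
Level 9: 128
Level 10: 64
Level 11: 32
Level 12: 16
Level 13: 8
Level 14: 4
Level 15: 2
Level 16: 1

The root is level 0 and the size-1 base case is level 16 (the tree spans levels 0 through 16, i.e. 17 levels counting the root), so the depth is the number of divisions: log_2(65536) = 16

The recursion tree depth is log_2(65536) = 16. At each level, the problem size is divided by 2, so it takes 16 divisions to reduce to a base case of size 1. The algorithm makes 7 recursive calls at each level.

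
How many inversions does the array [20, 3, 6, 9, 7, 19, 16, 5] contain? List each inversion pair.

Finding inversions in [20, 3, 6, 9, 7, 19, 16, 5]:

(0, 1): arr[0]=20 > arr[1]=3
(0, 2): arr[0]=20 > arr[2]=6
(0, 3): arr[0]=20 > arr[3]=9
(0, 4): arr[0]=20 > arr[4]=7
(0, 5): arr[0]=20 > arr[5]=19
(0, 6): arr[0]=20 > arr[6]=16
(0, 7): arr[0]=20 > arr[7]=5
(2, 7): arr[2]=6 > arr[7]=5
(3, 4): arr[3]=9 > arr[4]=7
(3, 7): arr[3]=9 > arr[7]=5
(4, 7): arr[4]=7 > arr[7]=5
(5, 6): arr[5]=19 > arr[6]=16
(5, 7): arr[5]=19 > arr[7]=5
(6, 7): arr[6]=16 > arr[7]=5

Total inversions: 14

The array has 14 inversion(s): (0,1), (0,2), (0,3), (0,4), (0,5), (0,6), (0,7), (2,7), (3,4), (3,7), (4,7), (5,6), (5,7), (6,7). Each pair (i,j) satisfies i < j and arr[i] > arr[j].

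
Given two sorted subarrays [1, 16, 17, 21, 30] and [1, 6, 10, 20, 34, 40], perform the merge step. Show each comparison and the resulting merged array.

Merging process:

Compare 1 vs 1: take 1 from left. Merged: [1]
Compare 16 vs 1: take 1 from right. Merged: [1, 1]
Compare 16 vs 6: take 6 from right. Merged: [1, 1, 6]
Compare 16 vs 10: take 10 from right. Merged: [1, 1, 6, 10]
Compare 16 vs 20: take 16 from left. Merged: [1, 1, 6, 10, 16]
Compare 17 vs 20: take 17 from left. Merged: [1, 1, 6, 10, 16, 17]
Compare 21 vs 20: take 20 from right. Merged: [1, 1, 6, 10, 16, 17, 20]
Compare 21 vs 34: take 21 from left. Merged: [1, 1, 6, 10, 16, 17, 20, 21]
Compare 30 vs 34: take 30 from left. Merged: [1, 1, 6, 10, 16, 17, 20, 21, 30]
Append remaining from right: [34, 40]. Merged: [1, 1, 6, 10, 16, 17, 20, 21, 30, 34, 40]

Final merged array: [1, 1, 6, 10, 16, 17, 20, 21, 30, 34, 40]
Total comparisons: 9

The merged array is [1, 1, 6, 10, 16, 17, 20, 21, 30, 34, 40], requiring 9 comparisons. The merge step runs in O(n) time where n is the total number of elements.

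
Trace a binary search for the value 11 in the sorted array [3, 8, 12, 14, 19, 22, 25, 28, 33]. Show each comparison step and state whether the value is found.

Binary search for 11 in [3, 8, 12, 14, 19, 22, 25, 28, 33]:

lo=0, hi=8, mid=4, arr[mid]=19 -> 19 > 11, search left half
lo=0, hi=3, mid=1, arr[mid]=8 -> 8 < 11, search right half
lo=2, hi=3, mid=2, arr[mid]=12 -> 12 > 11, search left half
lo=2 > hi=1, target 11 not found

Binary search determines that 11 is not in the array after 3 comparisons. The search space was exhausted without finding the target.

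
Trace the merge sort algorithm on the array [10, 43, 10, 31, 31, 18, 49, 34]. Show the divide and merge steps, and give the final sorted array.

Merge sort trace:

Split: [10, 43, 10, 31, 31, 18, 49, 34] -> [10, 43, 10, 31] and [31, 18, 49, 34]
  Split: [10, 43, 10, 31] -> [10, 43] and [10, 31]
    Split: [10, 43] -> [10] and [43]
    Merge: [10] + [43] -> [10, 43]
    Split: [10, 31] -> [10] and [31]
    Merge: [10] + [31] -> [10, 31]
  Merge: [10, 43] + [10, 31] -> [10, 10, 31, 43]
  Split: [31, 18, 49, 34] -> [31, 18] and [49, 34]
    Split: [31, 18] -> [31] and [18]
    Merge: [31] + [18] -> [18, 31]
    Split: [49, 34] -> [49] and [34]
    Merge: [49] + [34] -> [34, 49]
  Merge: [18, 31] + [34, 49] -> [18, 31, 34, 49]
Merge: [10, 10, 31, 43] + [18, 31, 34, 49] -> [10, 10, 18, 31, 31, 34, 43, 49]

Final sorted array: [10, 10, 18, 31, 31, 34, 43, 49]

The merge sort proceeds by recursively splitting the array and merging sorted halves.
After all merges, the sorted array is [10, 10, 18, 31, 31, 34, 43, 49].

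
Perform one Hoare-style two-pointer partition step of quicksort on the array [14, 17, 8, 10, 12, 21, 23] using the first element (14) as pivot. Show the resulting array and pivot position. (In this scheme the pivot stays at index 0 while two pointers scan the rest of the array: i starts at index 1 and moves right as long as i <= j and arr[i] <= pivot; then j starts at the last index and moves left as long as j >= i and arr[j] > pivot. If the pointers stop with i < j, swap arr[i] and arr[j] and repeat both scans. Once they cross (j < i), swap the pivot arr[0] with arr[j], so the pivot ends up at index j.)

Hoare-style two-pointer partition with pivot = 14:

Initial array: [14, 17, 8, 10, 12, 21, 23]

Pointers start at i = 1, j = 6.
i stops at index 1 (arr[1]=17 > 14), j stops at index 4 (arr[4]=12 <= 14): swap arr[1] and arr[4], array becomes [14, 12, 8, 10, 17, 21, 23]
i ends at 4, j ends at 3: the pointers have crossed (j < i), so scanning stops.

Swap pivot arr[0] with arr[3] to place pivot at position 3: [10, 12, 8, 14, 17, 21, 23]
Pivot position: 3

After partitioning with pivot 14, the array becomes [10, 12, 8, 14, 17, 21, 23]. The pivot is placed at index 3. All elements to the left of the pivot are <= 14, and all elements to the right are > 14.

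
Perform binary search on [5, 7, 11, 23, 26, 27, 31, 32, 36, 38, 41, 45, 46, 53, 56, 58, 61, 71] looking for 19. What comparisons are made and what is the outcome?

Binary search for 19 in [5, 7, 11, 23, 26, 27, 31, 32, 36, 38, 41, 45, 46, 53, 56, 58, 61, 71]:

lo=0, hi=17, mid=8, arr[mid]=36 -> 36 > 19, search left half
lo=0, hi=7, mid=3, arr[mid]=23 -> 23 > 19, search left half
lo=0, hi=2, mid=1, arr[mid]=7 -> 7 < 19, search right half
lo=2, hi=2, mid=2, arr[mid]=11 -> 11 < 19, search right half
lo=3 > hi=2, target 19 not found

Binary search determines that 19 is not in the array after 4 comparisons. The search space was exhausted without finding the target.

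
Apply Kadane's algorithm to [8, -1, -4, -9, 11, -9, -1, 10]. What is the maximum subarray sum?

Using Kadane's algorithm on [8, -1, -4, -9, 11, -9, -1, 10]:

Scanning through the array:
Position 1 (value -1): max_ending_here = 7, max_so_far = 8
Position 2 (value -4): max_ending_here = 3, max_so_far = 8
Position 3 (value -9): max_ending_here = -6, max_so_far = 8
Position 4 (value 11): max_ending_here = 11, max_so_far = 11
Position 5 (value -9): max_ending_here = 2, max_so_far = 11
Position 6 (value -1): max_ending_here = 1, max_so_far = 11
Position 7 (value 10): max_ending_here = 11, max_so_far = 11

Maximum subarray: [11]
Maximum sum: 11

The maximum subarray is [11] with sum 11. This subarray runs from index 4 to index 4.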